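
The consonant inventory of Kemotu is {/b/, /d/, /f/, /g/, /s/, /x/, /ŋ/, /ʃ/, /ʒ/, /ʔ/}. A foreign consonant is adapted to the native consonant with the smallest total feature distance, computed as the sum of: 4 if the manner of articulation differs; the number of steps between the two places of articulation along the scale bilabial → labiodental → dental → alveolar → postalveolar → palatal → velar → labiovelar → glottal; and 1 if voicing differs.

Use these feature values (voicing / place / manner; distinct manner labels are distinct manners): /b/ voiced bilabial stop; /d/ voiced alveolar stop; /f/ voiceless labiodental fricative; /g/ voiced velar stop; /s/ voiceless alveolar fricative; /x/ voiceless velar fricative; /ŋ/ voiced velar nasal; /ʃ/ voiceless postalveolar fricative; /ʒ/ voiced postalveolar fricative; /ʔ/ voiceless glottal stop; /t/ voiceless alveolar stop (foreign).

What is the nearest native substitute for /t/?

/d/ is closest: same manner (stop), place distance 0 (alveolar→alveolar), voicing differs (+1); total 1. Next closest is /b/ at distance 4.

d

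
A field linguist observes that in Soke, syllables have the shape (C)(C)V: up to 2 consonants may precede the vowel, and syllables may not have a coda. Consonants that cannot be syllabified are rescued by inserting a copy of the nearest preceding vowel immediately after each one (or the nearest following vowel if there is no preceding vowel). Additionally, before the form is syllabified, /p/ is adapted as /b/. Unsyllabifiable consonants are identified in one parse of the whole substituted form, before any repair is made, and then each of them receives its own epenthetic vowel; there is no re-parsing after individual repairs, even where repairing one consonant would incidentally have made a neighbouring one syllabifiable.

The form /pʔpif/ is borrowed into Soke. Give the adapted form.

biʔbifi

Substitution: /p/ → /b/, giving /bʔbif/.
Syllabifying with onset maximization leaves /b/, /f/ stranded (no codas are permitted; onsets may contain at most 2 consonants).
Inserting the epenthetic vowel yields /b/ → /bi/, /f/ → /fi/.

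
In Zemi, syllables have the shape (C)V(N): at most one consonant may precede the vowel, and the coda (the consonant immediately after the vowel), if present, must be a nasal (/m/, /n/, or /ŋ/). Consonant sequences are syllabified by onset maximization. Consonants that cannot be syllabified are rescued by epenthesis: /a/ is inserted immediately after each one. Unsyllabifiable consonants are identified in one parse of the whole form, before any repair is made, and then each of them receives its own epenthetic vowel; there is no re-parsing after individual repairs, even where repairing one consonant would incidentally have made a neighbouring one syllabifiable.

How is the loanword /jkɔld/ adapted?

Under (C)V(N), the unsyllabifiable consonants are /j/, /l/, /d/ (only a nasal (/m/, /n/, or /ŋ/) is licensed in coda position; onsets are limited to one consonant).
Each unlicensed consonant becomes the onset of a new syllable: /j/ → /ja/, /l/ → /la/, /d/ → /da/.

jakɔlada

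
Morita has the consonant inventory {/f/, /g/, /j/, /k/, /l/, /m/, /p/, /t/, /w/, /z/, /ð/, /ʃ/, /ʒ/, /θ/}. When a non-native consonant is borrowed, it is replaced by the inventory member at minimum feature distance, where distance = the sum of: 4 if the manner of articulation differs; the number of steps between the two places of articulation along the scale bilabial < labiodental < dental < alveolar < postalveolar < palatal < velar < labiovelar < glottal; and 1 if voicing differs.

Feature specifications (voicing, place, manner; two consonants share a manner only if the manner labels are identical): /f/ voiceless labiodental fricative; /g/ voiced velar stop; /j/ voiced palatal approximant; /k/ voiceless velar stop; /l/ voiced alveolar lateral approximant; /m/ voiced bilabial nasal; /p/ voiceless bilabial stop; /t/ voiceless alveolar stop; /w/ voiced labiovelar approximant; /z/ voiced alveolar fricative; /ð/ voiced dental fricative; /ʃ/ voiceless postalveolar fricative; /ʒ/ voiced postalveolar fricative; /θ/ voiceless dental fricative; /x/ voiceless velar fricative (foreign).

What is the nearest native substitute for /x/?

/ʃ/ is closest: same manner (fricative), place distance 2 (velar→postalveolar), same voicing; total 2. Next closest is /ʒ/ at distance 3.

ʃ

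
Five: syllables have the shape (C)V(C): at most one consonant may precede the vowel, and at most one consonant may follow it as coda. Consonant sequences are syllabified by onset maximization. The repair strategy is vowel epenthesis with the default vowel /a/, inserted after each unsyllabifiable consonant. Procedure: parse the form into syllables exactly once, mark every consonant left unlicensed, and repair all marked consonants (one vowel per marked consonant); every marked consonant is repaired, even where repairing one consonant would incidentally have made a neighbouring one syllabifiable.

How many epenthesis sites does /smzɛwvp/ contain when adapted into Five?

4

The unsyllabifiable consonants are /s/, /m/, /v/, /p/; each receives one epenthetic vowel.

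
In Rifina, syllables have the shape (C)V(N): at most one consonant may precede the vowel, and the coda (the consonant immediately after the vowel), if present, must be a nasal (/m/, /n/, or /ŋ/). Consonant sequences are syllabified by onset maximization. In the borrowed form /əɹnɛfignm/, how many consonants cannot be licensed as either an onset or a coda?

The consonants /ɹ/, /g/, /n/, /m/ cannot be parsed into a legal (C)V(N) syllable (only a nasal (/m/, /n/, or /ŋ/) is licensed in coda position; onsets are limited to one consonant).

4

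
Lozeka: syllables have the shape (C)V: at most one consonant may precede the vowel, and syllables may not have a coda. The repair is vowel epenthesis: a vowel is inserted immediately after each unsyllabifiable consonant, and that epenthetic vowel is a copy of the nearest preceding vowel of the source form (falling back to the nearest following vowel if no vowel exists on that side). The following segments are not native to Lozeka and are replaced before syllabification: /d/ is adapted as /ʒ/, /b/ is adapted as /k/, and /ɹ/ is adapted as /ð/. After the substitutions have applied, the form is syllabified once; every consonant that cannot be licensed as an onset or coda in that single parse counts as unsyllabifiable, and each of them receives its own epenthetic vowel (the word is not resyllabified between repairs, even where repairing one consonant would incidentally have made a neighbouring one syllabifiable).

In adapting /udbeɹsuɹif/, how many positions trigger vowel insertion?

3

After substitution the input is /uʒkeðsuðif/.
The unsyllabifiable consonants are /ʒ/, /ð/, /f/; each receives one epenthetic vowel.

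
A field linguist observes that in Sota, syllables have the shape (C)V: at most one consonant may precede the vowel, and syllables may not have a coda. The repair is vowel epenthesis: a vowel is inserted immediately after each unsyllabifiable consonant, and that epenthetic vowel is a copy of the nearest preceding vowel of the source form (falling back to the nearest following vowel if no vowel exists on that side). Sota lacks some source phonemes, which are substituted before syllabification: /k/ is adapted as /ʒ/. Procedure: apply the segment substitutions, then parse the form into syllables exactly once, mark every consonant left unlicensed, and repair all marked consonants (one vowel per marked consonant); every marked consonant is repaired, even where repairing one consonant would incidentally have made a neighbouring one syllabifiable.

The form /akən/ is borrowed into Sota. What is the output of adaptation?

Substitution: /k/ → /ʒ/, giving /aʒən/.
The consonants /n/ cannot be parsed into a legal (C)V syllable (no codas are permitted; onsets are limited to one consonant).
Epenthesis after each stranded consonant: /n/ → /nə/.

aʒənə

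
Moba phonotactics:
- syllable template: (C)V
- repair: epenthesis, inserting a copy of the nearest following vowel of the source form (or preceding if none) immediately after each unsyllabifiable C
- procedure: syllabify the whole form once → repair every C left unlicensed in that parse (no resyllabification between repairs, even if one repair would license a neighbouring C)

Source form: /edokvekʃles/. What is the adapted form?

edokevekeʃelese

Under (C)V, the unsyllabifiable consonants are /k/, /k/, /ʃ/, /s/ (no codas are permitted; onsets are limited to one consonant).
Epenthesis after each stranded consonant: /k/ → /ke/, /k/ → /ke/, /ʃ/ → /ʃe/, /s/ → /se/.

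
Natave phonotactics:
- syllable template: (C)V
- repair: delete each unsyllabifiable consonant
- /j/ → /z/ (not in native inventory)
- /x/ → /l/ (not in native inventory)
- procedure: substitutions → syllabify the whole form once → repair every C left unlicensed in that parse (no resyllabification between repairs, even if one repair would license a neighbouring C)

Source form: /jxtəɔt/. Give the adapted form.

təɔ

Substitution: /j/ → /z/, /x/ → /l/, giving /zltəɔt/.
Syllabifying with onset maximization leaves /z/, /l/, /t/ stranded (no codas are permitted; onsets are limited to one consonant).
Deleting the stranded consonants removes /z/, /l/, /t/.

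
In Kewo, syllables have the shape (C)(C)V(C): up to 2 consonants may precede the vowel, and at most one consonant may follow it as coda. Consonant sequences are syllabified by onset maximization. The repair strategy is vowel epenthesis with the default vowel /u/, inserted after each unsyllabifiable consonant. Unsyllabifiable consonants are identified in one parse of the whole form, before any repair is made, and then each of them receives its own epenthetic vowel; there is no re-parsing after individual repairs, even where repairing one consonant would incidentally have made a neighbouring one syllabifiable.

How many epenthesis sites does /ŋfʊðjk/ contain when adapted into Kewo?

The unsyllabifiable consonants are /j/, /k/; each receives one epenthetic vowel.

2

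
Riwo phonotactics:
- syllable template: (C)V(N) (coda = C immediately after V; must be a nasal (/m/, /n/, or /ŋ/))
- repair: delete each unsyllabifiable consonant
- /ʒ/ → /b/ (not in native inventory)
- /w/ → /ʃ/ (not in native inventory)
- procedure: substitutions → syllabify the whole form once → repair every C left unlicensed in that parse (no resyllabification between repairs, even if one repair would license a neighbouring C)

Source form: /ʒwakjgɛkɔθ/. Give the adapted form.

ʃagɛkɔ

Substitution: /ʒ/ → /b/, /w/ → /ʃ/, giving /bʃakjgɛkɔθ/.
The consonants /b/, /k/, /j/, /θ/ cannot be parsed into a legal (C)V(N) syllable (only a nasal (/m/, /n/, or /ŋ/) is licensed in coda position; onsets are limited to one consonant).
Deletion applies to /b/, /k/, /j/, /θ/.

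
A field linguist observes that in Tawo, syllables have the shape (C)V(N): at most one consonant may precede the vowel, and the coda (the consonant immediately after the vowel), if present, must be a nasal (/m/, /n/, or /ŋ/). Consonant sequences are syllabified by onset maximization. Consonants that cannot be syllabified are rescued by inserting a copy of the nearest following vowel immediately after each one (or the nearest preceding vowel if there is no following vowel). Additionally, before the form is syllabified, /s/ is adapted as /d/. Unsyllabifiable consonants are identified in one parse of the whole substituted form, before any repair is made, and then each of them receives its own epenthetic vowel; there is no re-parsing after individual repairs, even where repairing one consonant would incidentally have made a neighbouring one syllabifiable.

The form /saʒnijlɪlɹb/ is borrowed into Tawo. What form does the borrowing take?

Substitution: /s/ → /d/, giving /daʒnijlɪlɹb/.
Under (C)V(N), the unsyllabifiable consonants are /ʒ/, /j/, /l/, /ɹ/, /b/ (only a nasal (/m/, /n/, or /ŋ/) is licensed in coda position; onsets are limited to one consonant).
Inserting the epenthetic vowel yields /ʒ/ → /ʒi/, /j/ → /jɪ/, /l/ → /lɪ/, /ɹ/ → /ɹɪ/, /b/ → /bɪ/.

daʒinijɪlɪlɪɹɪbɪ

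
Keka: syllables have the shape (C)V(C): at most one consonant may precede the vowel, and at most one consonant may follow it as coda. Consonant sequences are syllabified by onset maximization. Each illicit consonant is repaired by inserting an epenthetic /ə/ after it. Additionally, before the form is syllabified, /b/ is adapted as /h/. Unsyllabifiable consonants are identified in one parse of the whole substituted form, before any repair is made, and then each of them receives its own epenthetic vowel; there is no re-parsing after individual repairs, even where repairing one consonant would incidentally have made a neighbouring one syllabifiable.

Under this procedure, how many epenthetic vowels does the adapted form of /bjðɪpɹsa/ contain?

3

After substitution the input is /hjðɪpɹsa/.
The unsyllabifiable consonants are /h/, /j/, /ɹ/; each receives one epenthetic vowel.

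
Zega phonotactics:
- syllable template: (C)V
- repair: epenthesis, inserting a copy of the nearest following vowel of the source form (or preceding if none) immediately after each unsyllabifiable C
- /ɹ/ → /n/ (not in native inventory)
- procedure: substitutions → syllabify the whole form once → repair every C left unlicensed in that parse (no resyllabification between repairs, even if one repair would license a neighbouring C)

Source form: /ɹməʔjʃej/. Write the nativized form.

nəməʔejeʃeje

Substitution: /ɹ/ → /n/, giving /nməʔjʃej/.
The consonants /n/, /ʔ/, /j/, /j/ cannot be parsed into a legal (C)V syllable (no codas are permitted; onsets are limited to one consonant).
Each unlicensed consonant becomes the onset of a new syllable: /n/ → /nə/, /ʔ/ → /ʔe/, /j/ → /je/, /j/ → /je/.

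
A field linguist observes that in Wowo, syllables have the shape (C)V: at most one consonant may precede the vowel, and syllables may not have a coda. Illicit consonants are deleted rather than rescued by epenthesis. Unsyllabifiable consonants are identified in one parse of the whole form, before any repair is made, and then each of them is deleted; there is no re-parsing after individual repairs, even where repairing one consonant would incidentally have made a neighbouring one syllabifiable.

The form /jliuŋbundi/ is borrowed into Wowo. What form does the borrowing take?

Syllabifying with onset maximization leaves /j/, /ŋ/, /n/ stranded (no codas are permitted; onsets are limited to one consonant).
Deleting the stranded consonants removes /j/, /ŋ/, /n/.

liubudi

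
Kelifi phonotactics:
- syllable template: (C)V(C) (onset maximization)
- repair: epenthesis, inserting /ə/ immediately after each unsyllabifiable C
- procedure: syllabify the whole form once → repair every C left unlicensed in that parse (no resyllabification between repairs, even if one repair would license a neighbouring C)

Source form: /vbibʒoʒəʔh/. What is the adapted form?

Under (C)V(C), the unsyllabifiable consonants are /v/, /h/ (at most one coda consonant is licensed; onsets are limited to one consonant).
Each unlicensed consonant becomes the onset of a new syllable: /v/ → /və/, /h/ → /hə/.

vəbibʒoʒəʔhə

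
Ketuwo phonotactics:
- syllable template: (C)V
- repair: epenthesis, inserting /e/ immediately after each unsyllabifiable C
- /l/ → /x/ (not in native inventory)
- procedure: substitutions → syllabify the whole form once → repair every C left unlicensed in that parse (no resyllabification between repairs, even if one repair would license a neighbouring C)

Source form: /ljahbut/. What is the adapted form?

Substitution: /l/ → /x/, giving /xjahbut/.
The consonants /x/, /h/, /t/ cannot be parsed into a legal (C)V syllable (no codas are permitted; onsets are limited to one consonant).
Each unlicensed consonant becomes the onset of a new syllable: /x/ → /xe/, /h/ → /he/, /t/ → /te/.

xejahebute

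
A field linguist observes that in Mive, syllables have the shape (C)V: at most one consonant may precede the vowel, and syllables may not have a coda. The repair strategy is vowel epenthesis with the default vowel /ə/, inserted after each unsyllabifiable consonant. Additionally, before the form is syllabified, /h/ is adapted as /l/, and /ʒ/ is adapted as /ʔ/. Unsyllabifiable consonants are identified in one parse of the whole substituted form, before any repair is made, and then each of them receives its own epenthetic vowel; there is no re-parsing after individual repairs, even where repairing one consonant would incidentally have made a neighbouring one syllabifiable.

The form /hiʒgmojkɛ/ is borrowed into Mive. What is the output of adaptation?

liʔəgəmojəkɛ

Substitution: /h/ → /l/, /ʒ/ → /ʔ/, giving /liʔgmojkɛ/.
Under (C)V, the unsyllabifiable consonants are /ʔ/, /g/, /j/ (no codas are permitted; onsets are limited to one consonant).
Epenthesis after each stranded consonant: /ʔ/ → /ʔə/, /g/ → /gə/, /j/ → /jə/.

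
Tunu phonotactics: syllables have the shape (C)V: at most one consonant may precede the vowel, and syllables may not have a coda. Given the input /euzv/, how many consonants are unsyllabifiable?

2

Under (C)V, the unsyllabifiable consonants are /z/, /v/ (no codas are permitted; onsets are limited to one consonant).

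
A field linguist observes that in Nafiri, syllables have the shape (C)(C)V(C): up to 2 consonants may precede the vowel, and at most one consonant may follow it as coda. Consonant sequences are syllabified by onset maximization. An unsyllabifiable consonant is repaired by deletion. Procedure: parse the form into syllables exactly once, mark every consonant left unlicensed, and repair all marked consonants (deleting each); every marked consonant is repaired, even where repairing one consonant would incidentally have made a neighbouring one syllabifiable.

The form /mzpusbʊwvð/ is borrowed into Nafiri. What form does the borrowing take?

Under (C)(C)V(C), the unsyllabifiable consonants are /m/, /v/, /ð/ (at most one coda consonant is licensed; onsets may contain at most 2 consonants).
Each unlicensed consonant is deleted: /m/, /v/, /ð/.

zpusbʊw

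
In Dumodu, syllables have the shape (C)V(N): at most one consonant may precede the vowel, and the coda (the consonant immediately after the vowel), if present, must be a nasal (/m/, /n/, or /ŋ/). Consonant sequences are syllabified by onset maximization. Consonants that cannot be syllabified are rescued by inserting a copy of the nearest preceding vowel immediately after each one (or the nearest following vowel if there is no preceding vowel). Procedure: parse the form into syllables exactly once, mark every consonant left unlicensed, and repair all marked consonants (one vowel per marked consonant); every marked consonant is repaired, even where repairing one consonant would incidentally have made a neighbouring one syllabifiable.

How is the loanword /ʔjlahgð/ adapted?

The consonants /ʔ/, /j/, /h/, /g/, /ð/ cannot be parsed into a legal (C)V(N) syllable (only a nasal (/m/, /n/, or /ŋ/) is licensed in coda position; onsets are limited to one consonant).
Each unlicensed consonant becomes the onset of a new syllable: /ʔ/ → /ʔa/, /j/ → /ja/, /h/ → /ha/, /g/ → /ga/, /ð/ → /ða/.

ʔajalahagaða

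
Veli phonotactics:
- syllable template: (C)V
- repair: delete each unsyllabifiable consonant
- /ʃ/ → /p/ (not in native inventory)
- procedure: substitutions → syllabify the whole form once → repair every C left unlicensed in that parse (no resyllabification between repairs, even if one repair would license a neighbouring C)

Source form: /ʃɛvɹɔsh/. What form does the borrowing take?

Substitution: /ʃ/ → /p/, giving /pɛvɹɔsh/.
Under (C)V, the unsyllabifiable consonants are /v/, /s/, /h/ (no codas are permitted; onsets are limited to one consonant).
Each unlicensed consonant is deleted: /v/, /s/, /h/.

pɛɹɔ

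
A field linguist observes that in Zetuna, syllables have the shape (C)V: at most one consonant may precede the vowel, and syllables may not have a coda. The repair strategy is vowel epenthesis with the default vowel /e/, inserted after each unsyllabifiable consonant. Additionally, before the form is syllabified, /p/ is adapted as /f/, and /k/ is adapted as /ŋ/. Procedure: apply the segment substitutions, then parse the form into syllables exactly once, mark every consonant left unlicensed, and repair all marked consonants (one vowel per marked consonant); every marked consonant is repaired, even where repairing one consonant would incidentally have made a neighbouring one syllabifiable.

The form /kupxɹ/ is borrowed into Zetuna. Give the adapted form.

ŋufexeɹe

Substitution: /k/ → /ŋ/, /p/ → /f/, giving /ŋufxɹ/.
The consonants /f/, /x/, /ɹ/ cannot be parsed into a legal (C)V syllable (no codas are permitted; onsets are limited to one consonant).
Each unlicensed consonant becomes the onset of a new syllable: /f/ → /fe/, /x/ → /xe/, /ɹ/ → /ɹe/.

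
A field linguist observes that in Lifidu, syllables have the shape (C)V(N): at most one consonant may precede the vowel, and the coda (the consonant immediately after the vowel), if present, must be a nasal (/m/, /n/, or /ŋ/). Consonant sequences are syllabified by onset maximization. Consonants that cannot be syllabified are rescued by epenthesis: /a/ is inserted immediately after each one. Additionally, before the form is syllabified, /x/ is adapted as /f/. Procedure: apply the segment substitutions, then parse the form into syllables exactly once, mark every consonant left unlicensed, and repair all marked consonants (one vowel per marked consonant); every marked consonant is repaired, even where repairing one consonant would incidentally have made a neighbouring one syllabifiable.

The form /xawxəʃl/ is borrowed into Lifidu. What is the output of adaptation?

fawafəʃala

Substitution: /x/ → /f/, giving /fawfəʃl/.
Under (C)V(N), the unsyllabifiable consonants are /w/, /ʃ/, /l/ (only a nasal (/m/, /n/, or /ŋ/) is licensed in coda position; onsets are limited to one consonant).
Epenthesis after each stranded consonant: /w/ → /wa/, /ʃ/ → /ʃa/, /l/ → /la/.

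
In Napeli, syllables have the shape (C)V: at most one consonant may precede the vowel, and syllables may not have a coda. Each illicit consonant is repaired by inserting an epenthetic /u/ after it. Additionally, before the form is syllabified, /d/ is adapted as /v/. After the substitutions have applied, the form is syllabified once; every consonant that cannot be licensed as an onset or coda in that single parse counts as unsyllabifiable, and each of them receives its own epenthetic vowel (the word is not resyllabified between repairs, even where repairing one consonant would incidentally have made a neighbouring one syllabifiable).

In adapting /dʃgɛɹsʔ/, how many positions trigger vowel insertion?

5

After substitution the input is /vʃgɛɹsʔ/.
The unsyllabifiable consonants are /v/, /ʃ/, /ɹ/, /s/, /ʔ/; each receives one epenthetic vowel.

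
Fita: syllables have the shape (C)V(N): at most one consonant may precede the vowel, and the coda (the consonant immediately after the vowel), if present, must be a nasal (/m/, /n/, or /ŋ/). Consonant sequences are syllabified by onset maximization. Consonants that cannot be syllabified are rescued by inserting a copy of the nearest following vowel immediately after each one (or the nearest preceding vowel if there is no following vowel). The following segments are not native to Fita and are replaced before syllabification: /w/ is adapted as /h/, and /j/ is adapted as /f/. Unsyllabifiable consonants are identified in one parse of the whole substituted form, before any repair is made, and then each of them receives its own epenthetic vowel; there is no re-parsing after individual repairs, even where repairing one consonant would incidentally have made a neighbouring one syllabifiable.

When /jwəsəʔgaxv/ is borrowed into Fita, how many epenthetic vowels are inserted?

4

After substitution the input is /fhəsəʔgaxv/.
The unsyllabifiable consonants are /f/, /ʔ/, /x/, /v/; each receives one epenthetic vowel.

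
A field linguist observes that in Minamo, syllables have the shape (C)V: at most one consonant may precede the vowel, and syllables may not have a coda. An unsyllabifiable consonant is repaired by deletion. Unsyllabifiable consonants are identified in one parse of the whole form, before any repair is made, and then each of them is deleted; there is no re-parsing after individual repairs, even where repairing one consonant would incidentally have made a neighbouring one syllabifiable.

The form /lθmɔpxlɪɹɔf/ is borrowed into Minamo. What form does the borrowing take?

The consonants /l/, /θ/, /p/, /x/, /f/ cannot be parsed into a legal (C)V syllable (no codas are permitted; onsets are limited to one consonant).
Deletion applies to /l/, /θ/, /p/, /x/, /f/.

mɔlɪɹɔ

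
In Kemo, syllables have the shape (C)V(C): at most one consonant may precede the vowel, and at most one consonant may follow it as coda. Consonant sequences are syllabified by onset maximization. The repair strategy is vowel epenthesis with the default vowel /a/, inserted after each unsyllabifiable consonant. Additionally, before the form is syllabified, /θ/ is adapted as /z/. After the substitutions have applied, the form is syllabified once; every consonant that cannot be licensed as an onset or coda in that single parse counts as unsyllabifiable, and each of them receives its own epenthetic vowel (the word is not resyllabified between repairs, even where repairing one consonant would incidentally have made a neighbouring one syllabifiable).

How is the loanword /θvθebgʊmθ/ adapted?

Substitution: /θ/ → /z/, giving /zvzebgʊmz/.
Syllabifying with onset maximization leaves /z/, /v/, /z/ stranded (at most one coda consonant is licensed; onsets are limited to one consonant).
Each unlicensed consonant becomes the onset of a new syllable: /z/ → /za/, /v/ → /va/, /z/ → /za/.

zavazebgʊmza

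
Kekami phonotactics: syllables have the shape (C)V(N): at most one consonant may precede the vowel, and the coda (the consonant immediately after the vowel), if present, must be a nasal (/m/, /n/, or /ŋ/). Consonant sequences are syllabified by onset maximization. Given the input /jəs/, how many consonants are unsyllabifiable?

1

Under (C)V(N), the unsyllabifiable consonants are /s/ (only a nasal (/m/, /n/, or /ŋ/) is licensed in coda position; onsets are limited to one consonant).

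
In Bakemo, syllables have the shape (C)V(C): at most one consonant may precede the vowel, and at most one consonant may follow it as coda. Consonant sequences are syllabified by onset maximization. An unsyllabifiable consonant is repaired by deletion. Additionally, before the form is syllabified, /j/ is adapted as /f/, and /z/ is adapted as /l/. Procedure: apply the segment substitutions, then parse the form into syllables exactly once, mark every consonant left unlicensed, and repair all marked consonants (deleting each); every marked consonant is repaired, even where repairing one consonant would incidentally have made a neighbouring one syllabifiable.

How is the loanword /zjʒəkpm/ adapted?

Substitution: /z/ → /l/, /j/ → /f/, giving /lfʒəkpm/.
Under (C)V(C), the unsyllabifiable consonants are /l/, /f/, /p/, /m/ (at most one coda consonant is licensed; onsets are limited to one consonant).
Deletion applies to /l/, /f/, /p/, /m/.

ʒək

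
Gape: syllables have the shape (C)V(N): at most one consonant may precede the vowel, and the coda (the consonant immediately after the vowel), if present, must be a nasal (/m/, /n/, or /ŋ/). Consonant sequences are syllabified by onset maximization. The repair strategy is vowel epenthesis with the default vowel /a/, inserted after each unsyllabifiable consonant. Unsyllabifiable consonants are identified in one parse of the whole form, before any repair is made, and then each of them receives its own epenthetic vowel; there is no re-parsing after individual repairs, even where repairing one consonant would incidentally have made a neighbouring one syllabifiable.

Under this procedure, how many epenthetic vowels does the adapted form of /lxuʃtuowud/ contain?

The unsyllabifiable consonants are /l/, /ʃ/, /d/; each receives one epenthetic vowel.

3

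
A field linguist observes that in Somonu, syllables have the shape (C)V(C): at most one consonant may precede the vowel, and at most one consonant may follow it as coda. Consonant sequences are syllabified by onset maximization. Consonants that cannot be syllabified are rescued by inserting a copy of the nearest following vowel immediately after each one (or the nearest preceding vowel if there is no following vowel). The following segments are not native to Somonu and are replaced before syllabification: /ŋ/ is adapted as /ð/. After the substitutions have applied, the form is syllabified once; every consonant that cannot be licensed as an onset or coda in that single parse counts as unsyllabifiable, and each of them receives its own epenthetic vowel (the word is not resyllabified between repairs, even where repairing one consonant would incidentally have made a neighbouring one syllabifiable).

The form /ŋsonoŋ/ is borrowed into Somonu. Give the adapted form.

Substitution: /ŋ/ → /ð/, giving /ðsonoð/.
Under (C)V(C), the unsyllabifiable consonants are /ð/ (at most one coda consonant is licensed; onsets are limited to one consonant).
Each unlicensed consonant becomes the onset of a new syllable: /ð/ → /ðo/.

ðosonoð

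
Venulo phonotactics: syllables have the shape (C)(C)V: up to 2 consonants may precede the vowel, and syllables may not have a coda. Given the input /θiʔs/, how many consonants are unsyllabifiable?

The consonants /ʔ/, /s/ cannot be parsed into a legal (C)(C)V syllable (no codas are permitted; onsets may contain at most 2 consonants).

2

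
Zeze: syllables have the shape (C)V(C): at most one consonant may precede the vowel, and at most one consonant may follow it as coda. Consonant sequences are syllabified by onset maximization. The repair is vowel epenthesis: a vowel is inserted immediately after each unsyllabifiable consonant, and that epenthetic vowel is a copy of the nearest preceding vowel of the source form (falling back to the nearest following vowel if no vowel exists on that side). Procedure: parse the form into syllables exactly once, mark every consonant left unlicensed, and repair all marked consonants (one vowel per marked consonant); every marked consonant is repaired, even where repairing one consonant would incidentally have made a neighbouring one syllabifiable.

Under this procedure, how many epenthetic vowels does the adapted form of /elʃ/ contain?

The unsyllabifiable consonants are /ʃ/; each receives one epenthetic vowel.

1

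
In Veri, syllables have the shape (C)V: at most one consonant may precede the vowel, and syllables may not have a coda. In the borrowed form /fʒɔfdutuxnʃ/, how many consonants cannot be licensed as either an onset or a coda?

Syllabifying with onset maximization leaves /f/, /f/, /x/, /n/, /ʃ/ stranded (no codas are permitted; onsets are limited to one consonant).

5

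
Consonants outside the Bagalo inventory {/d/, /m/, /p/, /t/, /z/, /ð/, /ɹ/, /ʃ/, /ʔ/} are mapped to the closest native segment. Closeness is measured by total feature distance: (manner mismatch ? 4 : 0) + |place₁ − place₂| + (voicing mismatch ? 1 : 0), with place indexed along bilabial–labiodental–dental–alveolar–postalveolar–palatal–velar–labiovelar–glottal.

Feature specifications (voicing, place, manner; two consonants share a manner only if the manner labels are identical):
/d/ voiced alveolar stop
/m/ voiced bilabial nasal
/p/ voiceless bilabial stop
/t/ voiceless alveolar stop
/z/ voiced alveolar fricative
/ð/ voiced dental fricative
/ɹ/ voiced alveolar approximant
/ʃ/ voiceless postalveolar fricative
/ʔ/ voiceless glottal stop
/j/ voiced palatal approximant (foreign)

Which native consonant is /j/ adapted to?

/ɹ/ is closest: same manner (approximant), place distance 2 (palatal→alveolar), same voicing; total 2. Next closest is /d/ at distance 6.

ɹ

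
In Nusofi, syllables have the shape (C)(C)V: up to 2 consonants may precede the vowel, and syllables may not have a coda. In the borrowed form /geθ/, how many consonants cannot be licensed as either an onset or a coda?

The consonants /θ/ cannot be parsed into a legal (C)(C)V syllable (no codas are permitted; onsets may contain at most 2 consonants).

1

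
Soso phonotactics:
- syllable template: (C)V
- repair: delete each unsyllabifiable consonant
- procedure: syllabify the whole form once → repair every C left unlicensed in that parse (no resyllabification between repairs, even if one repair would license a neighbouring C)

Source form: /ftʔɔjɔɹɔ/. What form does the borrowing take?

Under (C)V, the unsyllabifiable consonants are /f/, /t/ (no codas are permitted; onsets are limited to one consonant).
Deletion applies to /f/, /t/.

ʔɔjɔɹɔ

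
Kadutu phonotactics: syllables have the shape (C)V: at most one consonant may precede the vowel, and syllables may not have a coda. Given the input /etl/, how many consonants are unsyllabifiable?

2

Under (C)V, the unsyllabifiable consonants are /t/, /l/ (no codas are permitted; onsets are limited to one consonant).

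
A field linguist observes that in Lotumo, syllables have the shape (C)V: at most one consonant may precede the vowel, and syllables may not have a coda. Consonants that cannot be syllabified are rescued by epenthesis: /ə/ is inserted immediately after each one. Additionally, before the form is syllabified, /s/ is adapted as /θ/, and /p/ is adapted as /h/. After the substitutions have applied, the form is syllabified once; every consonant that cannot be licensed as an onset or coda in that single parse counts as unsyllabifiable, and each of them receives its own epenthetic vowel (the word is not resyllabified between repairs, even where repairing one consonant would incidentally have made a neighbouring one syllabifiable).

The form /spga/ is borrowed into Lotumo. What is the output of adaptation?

Substitution: /s/ → /θ/, /p/ → /h/, giving /θhga/.
The consonants /θ/, /h/ cannot be parsed into a legal (C)V syllable (no codas are permitted; onsets are limited to one consonant).
Inserting the epenthetic vowel yields /θ/ → /θə/, /h/ → /hə/.

θəhəga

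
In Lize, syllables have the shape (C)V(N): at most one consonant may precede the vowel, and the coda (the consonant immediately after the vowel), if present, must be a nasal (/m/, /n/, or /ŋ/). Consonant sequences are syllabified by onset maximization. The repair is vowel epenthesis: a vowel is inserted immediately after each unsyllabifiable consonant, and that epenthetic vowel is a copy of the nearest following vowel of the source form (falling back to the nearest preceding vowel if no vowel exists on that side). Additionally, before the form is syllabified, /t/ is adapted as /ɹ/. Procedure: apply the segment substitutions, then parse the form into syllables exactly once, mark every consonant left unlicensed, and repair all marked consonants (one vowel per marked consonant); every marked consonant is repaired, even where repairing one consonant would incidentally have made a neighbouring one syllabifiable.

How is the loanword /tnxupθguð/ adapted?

ɹunuxupuθuguðu

Substitution: /t/ → /ɹ/, giving /ɹnxupθguð/.
Under (C)V(N), the unsyllabifiable consonants are /ɹ/, /n/, /p/, /θ/, /ð/ (only a nasal (/m/, /n/, or /ŋ/) is licensed in coda position; onsets are limited to one consonant).
Epenthesis after each stranded consonant: /ɹ/ → /ɹu/, /n/ → /nu/, /p/ → /pu/, /θ/ → /θu/, /ð/ → /ðu/.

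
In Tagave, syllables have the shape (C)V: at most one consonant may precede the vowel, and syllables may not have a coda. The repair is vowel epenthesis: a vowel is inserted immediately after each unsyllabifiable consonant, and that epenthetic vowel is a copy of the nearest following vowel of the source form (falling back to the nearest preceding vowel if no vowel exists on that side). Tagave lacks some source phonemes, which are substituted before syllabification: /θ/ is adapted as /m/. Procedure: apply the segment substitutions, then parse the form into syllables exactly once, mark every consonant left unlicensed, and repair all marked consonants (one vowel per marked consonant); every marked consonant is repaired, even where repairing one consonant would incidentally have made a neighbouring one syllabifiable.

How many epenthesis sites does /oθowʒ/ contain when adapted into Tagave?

2

After substitution the input is /omowʒ/.
The unsyllabifiable consonants are /w/, /ʒ/; each receives one epenthetic vowel.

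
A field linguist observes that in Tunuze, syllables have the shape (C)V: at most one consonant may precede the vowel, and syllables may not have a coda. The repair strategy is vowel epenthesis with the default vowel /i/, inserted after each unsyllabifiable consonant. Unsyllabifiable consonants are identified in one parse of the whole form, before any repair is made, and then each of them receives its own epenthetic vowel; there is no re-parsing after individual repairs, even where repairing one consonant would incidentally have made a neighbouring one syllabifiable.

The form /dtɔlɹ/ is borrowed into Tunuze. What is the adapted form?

ditɔliɹi

The consonants /d/, /l/, /ɹ/ cannot be parsed into a legal (C)V syllable (no codas are permitted; onsets are limited to one consonant).
Inserting the epenthetic vowel yields /d/ → /di/, /l/ → /li/, /ɹ/ → /ɹi/.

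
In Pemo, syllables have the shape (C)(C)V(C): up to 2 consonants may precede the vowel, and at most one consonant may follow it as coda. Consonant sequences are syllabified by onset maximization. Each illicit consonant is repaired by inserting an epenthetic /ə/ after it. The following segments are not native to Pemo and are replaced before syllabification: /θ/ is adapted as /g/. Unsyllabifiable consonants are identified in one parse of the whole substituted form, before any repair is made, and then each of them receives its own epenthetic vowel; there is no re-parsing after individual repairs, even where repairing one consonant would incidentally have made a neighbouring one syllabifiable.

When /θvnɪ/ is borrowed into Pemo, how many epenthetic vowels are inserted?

After substitution the input is /gvnɪ/.
The unsyllabifiable consonants are /g/; each receives one epenthetic vowel.

1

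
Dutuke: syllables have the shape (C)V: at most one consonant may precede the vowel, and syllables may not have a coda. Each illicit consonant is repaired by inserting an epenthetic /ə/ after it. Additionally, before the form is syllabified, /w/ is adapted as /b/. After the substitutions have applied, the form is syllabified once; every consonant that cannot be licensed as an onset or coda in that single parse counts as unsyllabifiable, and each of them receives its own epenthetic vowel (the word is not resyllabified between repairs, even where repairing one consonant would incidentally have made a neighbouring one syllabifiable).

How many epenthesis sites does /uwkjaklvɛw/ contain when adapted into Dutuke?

5

After substitution the input is /ubkjaklvɛb/.
The unsyllabifiable consonants are /b/, /k/, /k/, /l/, /b/; each receives one epenthetic vowel.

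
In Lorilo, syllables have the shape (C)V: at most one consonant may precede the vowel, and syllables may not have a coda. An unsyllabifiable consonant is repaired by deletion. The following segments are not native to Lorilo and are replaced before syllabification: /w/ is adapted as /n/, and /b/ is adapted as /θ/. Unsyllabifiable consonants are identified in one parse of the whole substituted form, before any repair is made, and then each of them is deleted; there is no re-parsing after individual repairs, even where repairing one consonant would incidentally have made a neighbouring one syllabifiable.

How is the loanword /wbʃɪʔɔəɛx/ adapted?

ʃɪʔɔəɛ

Substitution: /w/ → /n/, /b/ → /θ/, giving /nθʃɪʔɔəɛx/.
Syllabifying with onset maximization leaves /n/, /θ/, /x/ stranded (no codas are permitted; onsets are limited to one consonant).
Each unlicensed consonant is deleted: /n/, /θ/, /x/.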